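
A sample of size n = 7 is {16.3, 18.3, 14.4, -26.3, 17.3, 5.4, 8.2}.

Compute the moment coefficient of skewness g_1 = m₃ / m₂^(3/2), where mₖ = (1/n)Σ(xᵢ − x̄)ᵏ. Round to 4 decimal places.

-1.6698

x̄ = (16.3 + 18.3 + 14.4 - 26.3 + 17.3 + 5.4 + 8.2) / 7 = 7.6571
deviations (xᵢ − x̄): 8.6429, 10.6429, 6.7429, -33.9571, 9.6429, -2.2571, 0.5429
Σ(xᵢ − x̄)² = 1484.8971 ⇒ m₂ = 1484.8971/7 = 212.12816
Σ(xᵢ − x̄)³ = -36112.5551 ⇒ m₃ = -36112.5551/7 = -5158.93644
m₂^(3/2) = 212.12816^(1.5) = 3089.56614
g_1 = m₃ / m₂^(3/2) = -5158.93644 / 3089.56614 ≈ -1.6698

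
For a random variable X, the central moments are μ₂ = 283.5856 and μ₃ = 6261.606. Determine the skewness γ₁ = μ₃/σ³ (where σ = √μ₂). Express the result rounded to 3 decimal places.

1.311

σ = √μ₂ = √283.5856 = 16.84000
σ³ = μ₂^(3/2) = 4775.58150
γ₁ = μ₃/σ³ = 6261.606 / 4775.58150 ≈ 1.311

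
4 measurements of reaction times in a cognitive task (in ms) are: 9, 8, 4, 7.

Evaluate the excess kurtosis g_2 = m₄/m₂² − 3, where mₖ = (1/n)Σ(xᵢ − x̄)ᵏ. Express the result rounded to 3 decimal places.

-1.000

x̄ = 7.0000
Σ(xᵢ − x̄)² = 14.0000 ⇒ m₂ = 3.50000
Σ(xᵢ − x̄)⁴ = 98.0000 ⇒ m₄ = 24.50000
m₂² = 12.25000
g_2 = m₄/m₂² − 3 = 2.00000 − 3 ≈ -1.000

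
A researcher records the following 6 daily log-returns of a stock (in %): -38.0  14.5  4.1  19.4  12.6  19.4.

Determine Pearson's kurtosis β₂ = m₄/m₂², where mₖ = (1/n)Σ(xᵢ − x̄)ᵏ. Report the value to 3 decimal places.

3.728

x̄ = 5.3333
Σ(xᵢ − x̄)² = 2411.8733 ⇒ m₂ = 401.97889
Σ(xᵢ − x̄)⁴ = 3614206.6265 ⇒ m₄ = 602367.77109
m₂² = 161587.02711
β₂ = m₄/m₂² = 602367.77109 / 161587.02711 ≈ 3.728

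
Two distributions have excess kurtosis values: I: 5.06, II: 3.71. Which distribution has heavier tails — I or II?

Higher excess kurtosis ⇒ heavier tails relative to the normal distribution.
5.06 vs 3.71: the larger is 5.06, so I has heavier tails.

I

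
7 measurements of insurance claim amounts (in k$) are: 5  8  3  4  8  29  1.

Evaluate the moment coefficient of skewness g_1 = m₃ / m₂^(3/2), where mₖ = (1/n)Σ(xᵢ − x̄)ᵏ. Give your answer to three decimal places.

1.740

x̄ = (5 + 8 + 3 + 4 + 8 + 29 + 1) / 7 = 8.2857
deviations (xᵢ − x̄): -3.2857, -0.2857, -5.2857, -4.2857, -0.2857, 20.7143, -7.2857
Σ(xᵢ − x̄)² = 539.4286 ⇒ m₂ = 539.4286/7 = 77.06122
Σ(xᵢ − x̄)³ = 8239.4694 ⇒ m₃ = 8239.4694/7 = 1177.06706
m₂^(3/2) = 77.06122^(1.5) = 676.47828
g_1 = m₃ / m₂^(3/2) = 1177.06706 / 676.47828 ≈ 1.740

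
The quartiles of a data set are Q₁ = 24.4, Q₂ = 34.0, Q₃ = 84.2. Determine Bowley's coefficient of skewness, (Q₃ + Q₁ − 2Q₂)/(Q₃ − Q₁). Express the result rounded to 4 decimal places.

0.6789

numerator: Q₃ + Q₁ − 2Q₂ = 84.2 + 24.4 − 2×34.0 = 40.6000
denominator: Q₃ − Q₁ = 84.2 − 24.4 = 59.8000
Bowley skewness = 40.6000 / 59.8000 ≈ 0.6789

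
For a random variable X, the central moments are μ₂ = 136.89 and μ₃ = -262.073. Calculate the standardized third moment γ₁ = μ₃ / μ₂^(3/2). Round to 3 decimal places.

-0.164

σ = √μ₂ = √136.89 = 11.70000
σ³ = μ₂^(3/2) = 1601.61300
γ₁ = μ₃/σ³ = -262.073 / 1601.61300 ≈ -0.164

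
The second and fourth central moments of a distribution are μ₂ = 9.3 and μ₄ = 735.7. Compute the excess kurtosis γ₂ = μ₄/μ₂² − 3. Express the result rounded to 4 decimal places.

μ₂² = 9.3² = 86.49000
μ₄/μ₂² = 735.7 / 86.49000 = 8.50619
γ₂ = 8.50619 − 3 ≈ 5.5062

5.5062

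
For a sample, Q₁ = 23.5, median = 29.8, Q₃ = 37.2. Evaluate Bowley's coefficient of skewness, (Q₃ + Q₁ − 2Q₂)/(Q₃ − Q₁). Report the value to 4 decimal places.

numerator: Q₃ + Q₁ − 2Q₂ = 37.2 + 23.5 − 2×29.8 = 1.1000
denominator: Q₃ − Q₁ = 37.2 − 23.5 = 13.7000
Bowley skewness = 1.1000 / 13.7000 ≈ 0.0803

0.0803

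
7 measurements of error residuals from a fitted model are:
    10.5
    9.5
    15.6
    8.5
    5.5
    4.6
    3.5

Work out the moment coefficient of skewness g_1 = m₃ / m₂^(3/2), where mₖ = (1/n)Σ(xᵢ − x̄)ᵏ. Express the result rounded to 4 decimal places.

0.5875

x̄ = (10.5 + 9.5 + 15.6 + 8.5 + 5.5 + 4.6 + 3.5) / 7 = 8.2429
deviations (xᵢ − x̄): 2.2571, 1.2571, 7.3571, 0.2571, -2.7429, -3.6429, -4.7429
Σ(xᵢ − x̄)² = 104.1571 ⇒ m₂ = 104.1571/7 = 14.87959
Σ(xᵢ − x̄)³ = 236.0608 ⇒ m₃ = 236.0608/7 = 33.72297
m₂^(3/2) = 14.87959^(1.5) = 57.39665
g_1 = m₃ / m₂^(3/2) = 33.72297 / 57.39665 ≈ 0.5875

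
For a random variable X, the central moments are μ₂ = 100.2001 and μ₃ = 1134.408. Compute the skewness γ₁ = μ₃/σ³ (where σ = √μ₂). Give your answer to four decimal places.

1.1310

σ = √μ₂ = √100.2001 = 10.01000
σ³ = μ₂^(3/2) = 1003.00300
γ₁ = μ₃/σ³ = 1134.408 / 1003.00300 ≈ 1.1310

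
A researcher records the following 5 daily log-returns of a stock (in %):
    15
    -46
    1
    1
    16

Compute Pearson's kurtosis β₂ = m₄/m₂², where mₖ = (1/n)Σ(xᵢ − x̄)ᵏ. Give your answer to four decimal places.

x̄ = -2.6000
Σ(xᵢ − x̄)² = 2565.2000 ⇒ m₂ = 513.04000
Σ(xᵢ − x̄)⁴ = 3763773.7760 ⇒ m₄ = 752754.75520
m₂² = 263210.04160
β₂ = m₄/m₂² = 752754.75520 / 263210.04160 ≈ 2.8599

2.8599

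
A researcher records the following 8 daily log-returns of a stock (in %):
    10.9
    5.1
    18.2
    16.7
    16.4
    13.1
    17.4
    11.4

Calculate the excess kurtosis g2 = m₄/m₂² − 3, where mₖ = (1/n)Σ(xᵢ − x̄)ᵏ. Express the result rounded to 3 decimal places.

-0.384

x̄ = 13.6500
Σ(xᵢ − x̄)² = 137.6600 ⇒ m₂ = 17.20750
Σ(xᵢ − x̄)⁴ = 6196.9626 ⇒ m₄ = 774.62033
m₂² = 296.09806
g2 = m₄/m₂² − 3 = 2.61609 − 3 ≈ -0.384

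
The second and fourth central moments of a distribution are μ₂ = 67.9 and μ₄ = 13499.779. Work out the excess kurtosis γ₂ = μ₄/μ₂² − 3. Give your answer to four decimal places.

-0.0719

μ₂² = 67.9² = 4610.41000
μ₄/μ₂² = 13499.779 / 4610.41000 = 2.92811
γ₂ = 2.92811 − 3 ≈ -0.0719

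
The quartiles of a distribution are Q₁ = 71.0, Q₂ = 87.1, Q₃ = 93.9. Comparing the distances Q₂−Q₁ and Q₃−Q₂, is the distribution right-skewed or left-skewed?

Q₂ − Q₁ = 16.1;  Q₃ − Q₂ = 6.8
Q₂ − Q₁ > Q₃ − Q₂ ⇒ the lower half is more spread out ⇒ left-skewed.

left-skewed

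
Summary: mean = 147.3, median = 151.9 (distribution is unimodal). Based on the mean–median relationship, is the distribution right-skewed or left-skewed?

left-skewed

mean − median = 147.3 − 151.9 = -4.6
mean < median ⇒ the longer tail is on the left ⇒ left-skewed (negatively skewed).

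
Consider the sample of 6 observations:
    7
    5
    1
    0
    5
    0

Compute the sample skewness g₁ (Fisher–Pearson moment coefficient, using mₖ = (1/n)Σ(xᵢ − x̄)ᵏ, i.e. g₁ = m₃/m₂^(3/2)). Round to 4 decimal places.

0.1413

x̄ = (7 + 5 + 1 + 0 + 5 + 0) / 6 = 3.0000
deviations (xᵢ − x̄): 4.0000, 2.0000, -2.0000, -3.0000, 2.0000, -3.0000
Σ(xᵢ − x̄)² = 46.0000 ⇒ m₂ = 46.0000/6 = 7.66667
Σ(xᵢ − x̄)³ = 18.0000 ⇒ m₃ = 18.0000/6 = 3.00000
m₂^(3/2) = 7.66667^(1.5) = 21.22804
g₁ = m₃ / m₂^(3/2) = 3.00000 / 21.22804 ≈ 0.1413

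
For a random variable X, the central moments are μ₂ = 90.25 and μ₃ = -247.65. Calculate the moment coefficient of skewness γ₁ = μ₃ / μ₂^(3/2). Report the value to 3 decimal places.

σ = √μ₂ = √90.25 = 9.50000
σ³ = μ₂^(3/2) = 857.37500
γ₁ = μ₃/σ³ = -247.65 / 857.37500 ≈ -0.289

-0.289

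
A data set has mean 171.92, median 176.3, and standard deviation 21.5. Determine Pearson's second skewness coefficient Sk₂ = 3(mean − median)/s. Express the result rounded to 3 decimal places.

Sk₂ = 3(171.92 − 176.3) / 21.5 = 3 × -4.3800 / 21.5
    = -13.1400 / 21.5 ≈ -0.611

-0.611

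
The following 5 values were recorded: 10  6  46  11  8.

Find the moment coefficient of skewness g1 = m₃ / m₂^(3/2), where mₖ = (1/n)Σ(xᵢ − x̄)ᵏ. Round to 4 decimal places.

1.4506

x̄ = (10 + 6 + 46 + 11 + 8) / 5 = 16.2000
deviations (xᵢ − x̄): -6.2000, -10.2000, 29.8000, -5.2000, -8.2000
Σ(xᵢ − x̄)² = 1124.8000 ⇒ m₂ = 1124.8000/5 = 224.96000
Σ(xᵢ − x̄)³ = 24472.0800 ⇒ m₃ = 24472.0800/5 = 4894.41600
m₂^(3/2) = 224.96000^(1.5) = 3374.10004
g1 = m₃ / m₂^(3/2) = 4894.41600 / 3374.10004 ≈ 1.4506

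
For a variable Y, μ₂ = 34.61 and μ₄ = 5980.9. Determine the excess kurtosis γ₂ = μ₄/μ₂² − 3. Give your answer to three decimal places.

1.993

μ₂² = 34.61² = 1197.85210
μ₄/μ₂² = 5980.9 / 1197.85210 = 4.99302
γ₂ = 4.99302 − 3 ≈ 1.993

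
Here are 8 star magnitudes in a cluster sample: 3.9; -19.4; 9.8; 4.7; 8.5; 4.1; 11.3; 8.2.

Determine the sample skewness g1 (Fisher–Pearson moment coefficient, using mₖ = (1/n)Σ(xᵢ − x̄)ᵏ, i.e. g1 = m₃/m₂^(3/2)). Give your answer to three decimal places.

x̄ = (3.9 - 19.4 + 9.8 + 4.7 + 8.5 + 4.1 + 11.3 + 8.2) / 8 = 3.8875
deviations (xᵢ − x̄): 0.0125, -23.2875, 5.9125, 0.8125, 4.6125, 0.2125, 7.4125, 4.3125
Σ(xᵢ − x̄)² = 672.7887 ⇒ m₂ = 672.7887/8 = 84.09859
Σ(xᵢ − x̄)³ = -11836.1414 ⇒ m₃ = -11836.1414/8 = -1479.51768
m₂^(3/2) = 84.09859^(1.5) = 771.22855
g1 = m₃ / m₂^(3/2) = -1479.51768 / 771.22855 ≈ -1.918

-1.918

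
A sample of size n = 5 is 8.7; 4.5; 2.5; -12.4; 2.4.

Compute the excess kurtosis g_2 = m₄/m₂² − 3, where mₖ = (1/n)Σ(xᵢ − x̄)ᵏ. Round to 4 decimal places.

-0.1589

x̄ = 1.1400
Σ(xᵢ − x̄)² = 255.2120 ⇒ m₂ = 51.04240
Σ(xᵢ − x̄)⁴ = 37010.4061 ⇒ m₄ = 7402.08122
m₂² = 2605.32660
g_2 = m₄/m₂² − 3 = 2.84113 − 3 ≈ -0.1589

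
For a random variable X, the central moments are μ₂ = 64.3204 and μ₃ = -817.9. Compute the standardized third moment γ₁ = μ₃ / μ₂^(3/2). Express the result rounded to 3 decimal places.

σ = √μ₂ = √64.3204 = 8.02000
σ³ = μ₂^(3/2) = 515.84961
γ₁ = μ₃/σ³ = -817.9 / 515.84961 ≈ -1.586

-1.586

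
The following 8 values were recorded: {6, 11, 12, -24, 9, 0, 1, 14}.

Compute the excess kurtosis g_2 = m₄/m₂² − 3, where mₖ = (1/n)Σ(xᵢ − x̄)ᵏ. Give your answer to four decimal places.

1.3761

x̄ = 3.6250
Σ(xᵢ − x̄)² = 1049.8750 ⇒ m₂ = 131.23438
Σ(xᵢ − x̄)⁴ = 602934.8066 ⇒ m₄ = 75366.85083
m₂² = 17222.46118
g_2 = m₄/m₂² − 3 = 4.37608 − 3 ≈ 1.3761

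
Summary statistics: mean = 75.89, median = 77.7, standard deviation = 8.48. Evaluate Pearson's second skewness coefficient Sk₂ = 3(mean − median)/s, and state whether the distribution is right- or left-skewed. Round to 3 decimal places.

Sk₂ = 3(75.89 − 77.7) / 8.48 = 3 × -1.8100 / 8.48
    = -5.4300 / 8.48 ≈ -0.640
Sk₂ < 0 ⇒ mean < median ⇒ left-skewed (negative skew).

-0.640, left-skewed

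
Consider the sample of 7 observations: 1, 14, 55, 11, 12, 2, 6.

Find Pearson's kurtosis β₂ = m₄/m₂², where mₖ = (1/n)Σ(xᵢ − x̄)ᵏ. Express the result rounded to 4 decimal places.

4.5282

x̄ = 14.4286
Σ(xᵢ − x̄)² = 2069.7143 ⇒ m₂ = 295.67347
Σ(xᵢ − x̄)⁴ = 2771048.6181 ⇒ m₄ = 395864.08830
m₂² = 87422.80050
β₂ = m₄/m₂² = 395864.08830 / 87422.80050 ≈ 4.5282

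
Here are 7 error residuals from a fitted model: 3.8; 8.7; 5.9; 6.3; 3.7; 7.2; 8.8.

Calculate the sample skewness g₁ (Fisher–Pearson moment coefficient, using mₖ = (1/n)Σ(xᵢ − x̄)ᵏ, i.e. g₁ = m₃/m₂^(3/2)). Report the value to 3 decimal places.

x̄ = (3.8 + 8.7 + 5.9 + 6.3 + 3.7 + 7.2 + 8.8) / 7 = 6.3429
deviations (xᵢ − x̄): -2.5429, 2.3571, -0.4429, -0.0429, -2.6429, 0.8571, 2.4571
Σ(xᵢ − x̄)² = 25.9771 ⇒ m₂ = 25.9771/7 = 3.71102
Σ(xᵢ − x̄)³ = -6.4275 ⇒ m₃ = -6.4275/7 = -0.91821
m₂^(3/2) = 3.71102^(1.5) = 7.14891
g₁ = m₃ / m₂^(3/2) = -0.91821 / 7.14891 ≈ -0.128

-0.128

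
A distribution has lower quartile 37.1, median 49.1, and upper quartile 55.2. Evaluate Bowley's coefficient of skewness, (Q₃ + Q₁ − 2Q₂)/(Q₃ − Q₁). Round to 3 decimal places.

numerator: Q₃ + Q₁ − 2Q₂ = 55.2 + 37.1 − 2×49.1 = -5.9000
denominator: Q₃ − Q₁ = 55.2 − 37.1 = 18.1000
Bowley skewness = -5.9000 / 18.1000 ≈ -0.326

-0.326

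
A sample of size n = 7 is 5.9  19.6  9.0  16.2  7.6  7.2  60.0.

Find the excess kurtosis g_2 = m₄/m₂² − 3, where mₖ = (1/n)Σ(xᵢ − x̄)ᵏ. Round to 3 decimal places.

x̄ = 17.9286
Σ(xᵢ − x̄)² = 2221.9743 ⇒ m₂ = 317.42490
Σ(xᵢ − x̄)⁴ = 3184853.1852 ⇒ m₄ = 454979.02646
m₂² = 100758.56584
g_2 = m₄/m₂² − 3 = 4.51554 − 3 ≈ 1.516

1.516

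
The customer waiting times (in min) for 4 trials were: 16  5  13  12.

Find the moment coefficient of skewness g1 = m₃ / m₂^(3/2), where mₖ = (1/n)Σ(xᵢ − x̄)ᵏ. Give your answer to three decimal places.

-0.687

x̄ = (16 + 5 + 13 + 12) / 4 = 11.5000
deviations (xᵢ − x̄): 4.5000, -6.5000, 1.5000, 0.5000
Σ(xᵢ − x̄)² = 65.0000 ⇒ m₂ = 65.0000/4 = 16.25000
Σ(xᵢ − x̄)³ = -180.0000 ⇒ m₃ = -180.0000/4 = -45.00000
m₂^(3/2) = 16.25000^(1.5) = 65.50584
g1 = m₃ / m₂^(3/2) = -45.00000 / 65.50584 ≈ -0.687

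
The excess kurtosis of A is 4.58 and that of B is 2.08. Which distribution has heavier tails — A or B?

A

Higher excess kurtosis ⇒ heavier tails relative to the normal distribution.
4.58 vs 2.08: the larger is 4.58, so A has heavier tails.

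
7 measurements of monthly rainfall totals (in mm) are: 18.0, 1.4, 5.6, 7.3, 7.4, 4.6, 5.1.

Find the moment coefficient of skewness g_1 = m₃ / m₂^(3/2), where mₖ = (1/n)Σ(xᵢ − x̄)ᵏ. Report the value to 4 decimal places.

x̄ = (18.0 + 1.4 + 5.6 + 7.3 + 7.4 + 4.6 + 5.1) / 7 = 7.0571
deviations (xᵢ − x̄): 10.9429, -5.6571, -1.4571, 0.2429, 0.3429, -2.4571, -1.9571
Σ(xᵢ − x̄)² = 163.9171 ⇒ m₂ = 163.9171/7 = 23.41673
Σ(xᵢ − x̄)³ = 1103.9466 ⇒ m₃ = 1103.9466/7 = 157.70666
m₂^(3/2) = 23.41673^(1.5) = 113.31555
g_1 = m₃ / m₂^(3/2) = 157.70666 / 113.31555 ≈ 1.3917

1.3917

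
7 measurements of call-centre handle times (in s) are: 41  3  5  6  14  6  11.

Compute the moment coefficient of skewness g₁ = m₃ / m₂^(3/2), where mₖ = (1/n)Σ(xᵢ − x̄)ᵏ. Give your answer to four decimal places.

1.7166

x̄ = (41 + 3 + 5 + 6 + 14 + 6 + 11) / 7 = 12.2857
deviations (xᵢ − x̄): 28.7143, -9.2857, -7.2857, -6.2857, 1.7143, -6.2857, -1.2857
Σ(xᵢ − x̄)² = 1047.4286 ⇒ m₂ = 1047.4286/7 = 149.63265
Σ(xᵢ − x̄)³ = 21994.0408 ⇒ m₃ = 21994.0408/7 = 3142.00583
m₂^(3/2) = 149.63265^(1.5) = 1830.37285
g₁ = m₃ / m₂^(3/2) = 3142.00583 / 1830.37285 ≈ 1.7166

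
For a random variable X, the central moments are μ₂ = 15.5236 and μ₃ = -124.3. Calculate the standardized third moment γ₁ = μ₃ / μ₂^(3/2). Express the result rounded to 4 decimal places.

σ = √μ₂ = √15.5236 = 3.94000
σ³ = μ₂^(3/2) = 61.16298
γ₁ = μ₃/σ³ = -124.3 / 61.16298 ≈ -2.0323

-2.0323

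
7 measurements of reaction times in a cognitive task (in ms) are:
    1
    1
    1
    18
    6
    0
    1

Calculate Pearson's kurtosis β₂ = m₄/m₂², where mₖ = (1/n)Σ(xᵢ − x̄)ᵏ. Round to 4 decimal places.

4.3003

x̄ = 4.0000
Σ(xᵢ − x̄)² = 252.0000 ⇒ m₂ = 36.00000
Σ(xᵢ − x̄)⁴ = 39012.0000 ⇒ m₄ = 5573.14286
m₂² = 1296.00000
β₂ = m₄/m₂² = 5573.14286 / 1296.00000 ≈ 4.3003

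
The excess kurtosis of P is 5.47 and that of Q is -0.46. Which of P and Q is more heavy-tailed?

P

Higher excess kurtosis ⇒ heavier tails relative to the normal distribution.
5.47 vs -0.46: the larger is 5.47, so P has heavier tails. (P is leptokurtic — heavier-than-normal tails; the other is platykurtic.)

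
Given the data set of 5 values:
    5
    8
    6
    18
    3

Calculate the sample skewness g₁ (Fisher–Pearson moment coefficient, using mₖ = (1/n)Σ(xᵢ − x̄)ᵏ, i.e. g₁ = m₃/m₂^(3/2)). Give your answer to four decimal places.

x̄ = (5 + 8 + 6 + 18 + 3) / 5 = 8.0000
deviations (xᵢ − x̄): -3.0000, 0.0000, -2.0000, 10.0000, -5.0000
Σ(xᵢ − x̄)² = 138.0000 ⇒ m₂ = 138.0000/5 = 27.60000
Σ(xᵢ − x̄)³ = 840.0000 ⇒ m₃ = 840.0000/5 = 168.00000
m₂^(3/2) = 27.60000^(1.5) = 144.99854
g₁ = m₃ / m₂^(3/2) = 168.00000 / 144.99854 ≈ 1.1586

1.1586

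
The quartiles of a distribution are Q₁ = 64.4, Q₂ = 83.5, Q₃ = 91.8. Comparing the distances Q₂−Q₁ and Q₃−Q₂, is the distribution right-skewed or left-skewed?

Q₂ − Q₁ = 19.1;  Q₃ − Q₂ = 8.3
Q₂ − Q₁ > Q₃ − Q₂ ⇒ the lower half is more spread out ⇒ left-skewed.

left-skewed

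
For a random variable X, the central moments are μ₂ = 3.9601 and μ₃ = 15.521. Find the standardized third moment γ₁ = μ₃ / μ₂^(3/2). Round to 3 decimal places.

1.970

σ = √μ₂ = √3.9601 = 1.99000
σ³ = μ₂^(3/2) = 7.88060
γ₁ = μ₃/σ³ = 15.521 / 7.88060 ≈ 1.970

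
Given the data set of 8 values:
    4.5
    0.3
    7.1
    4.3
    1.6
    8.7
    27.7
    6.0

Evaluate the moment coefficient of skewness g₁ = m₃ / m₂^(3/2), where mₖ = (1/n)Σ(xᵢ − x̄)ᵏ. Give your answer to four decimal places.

x̄ = (4.5 + 0.3 + 7.1 + 4.3 + 1.6 + 8.7 + 27.7 + 6.0) / 8 = 7.5250
deviations (xᵢ − x̄): -3.0250, -7.2250, -0.4250, -3.2250, -5.9250, 1.1750, 20.1750, -1.5250
Σ(xᵢ − x̄)² = 517.7750 ⇒ m₂ = 517.7750/8 = 64.72188
Σ(xᵢ − x̄)³ = 7563.4688 ⇒ m₃ = 7563.4688/8 = 945.43359
m₂^(3/2) = 64.72188^(1.5) = 520.68688
g₁ = m₃ / m₂^(3/2) = 945.43359 / 520.68688 ≈ 1.8157

1.8157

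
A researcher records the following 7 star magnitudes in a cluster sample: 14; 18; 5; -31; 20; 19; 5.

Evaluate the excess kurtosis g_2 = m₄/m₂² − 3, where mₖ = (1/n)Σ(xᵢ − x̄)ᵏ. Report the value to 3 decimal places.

x̄ = 7.1429
Σ(xᵢ − x̄)² = 1934.8571 ⇒ m₂ = 276.40816
Σ(xᵢ − x̄)⁴ = 2179909.0729 ⇒ m₄ = 311415.58184
m₂² = 76401.47272
g_2 = m₄/m₂² − 3 = 4.07604 − 3 ≈ 1.076

1.076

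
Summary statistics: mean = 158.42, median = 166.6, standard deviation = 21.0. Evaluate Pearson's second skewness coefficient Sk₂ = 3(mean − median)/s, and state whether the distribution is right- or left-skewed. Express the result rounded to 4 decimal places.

-1.1686, left-skewed

Sk₂ = 3(158.42 − 166.6) / 21.0 = 3 × -8.1800 / 21.0
    = -24.5400 / 21.0 ≈ -1.1686
Sk₂ < 0 ⇒ mean < median ⇒ left-skewed (negative skew).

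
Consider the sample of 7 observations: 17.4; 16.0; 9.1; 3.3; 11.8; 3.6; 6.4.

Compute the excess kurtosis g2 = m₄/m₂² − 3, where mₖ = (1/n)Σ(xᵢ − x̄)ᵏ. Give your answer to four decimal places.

x̄ = 9.6571
Σ(xᵢ − x̄)² = 192.7971 ⇒ m₂ = 27.54245
Σ(xᵢ − x̄)⁴ = 8325.8684 ⇒ m₄ = 1189.40977
m₂² = 758.58650
g2 = m₄/m₂² − 3 = 1.56793 − 3 ≈ -1.4321

-1.4321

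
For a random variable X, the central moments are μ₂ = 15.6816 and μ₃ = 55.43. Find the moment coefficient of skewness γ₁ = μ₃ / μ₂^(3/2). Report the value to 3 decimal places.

0.893

σ = √μ₂ = √15.6816 = 3.96000
σ³ = μ₂^(3/2) = 62.09914
γ₁ = μ₃/σ³ = 55.43 / 62.09914 ≈ 0.893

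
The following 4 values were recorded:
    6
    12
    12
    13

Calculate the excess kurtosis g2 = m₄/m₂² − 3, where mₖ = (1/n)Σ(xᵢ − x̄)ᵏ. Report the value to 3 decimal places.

-0.717

x̄ = 10.7500
Σ(xᵢ − x̄)² = 30.7500 ⇒ m₂ = 7.68750
Σ(xᵢ − x̄)⁴ = 539.5781 ⇒ m₄ = 134.89453
m₂² = 59.09766
g2 = m₄/m₂² − 3 = 2.28257 − 3 ≈ -0.717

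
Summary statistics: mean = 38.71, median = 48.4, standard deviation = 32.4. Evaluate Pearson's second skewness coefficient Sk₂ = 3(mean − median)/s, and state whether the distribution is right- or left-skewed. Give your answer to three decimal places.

Sk₂ = 3(38.71 − 48.4) / 32.4 = 3 × -9.6900 / 32.4
    = -29.0700 / 32.4 ≈ -0.897
Sk₂ < 0 ⇒ mean < median ⇒ left-skewed (negative skew).

-0.897, left-skewed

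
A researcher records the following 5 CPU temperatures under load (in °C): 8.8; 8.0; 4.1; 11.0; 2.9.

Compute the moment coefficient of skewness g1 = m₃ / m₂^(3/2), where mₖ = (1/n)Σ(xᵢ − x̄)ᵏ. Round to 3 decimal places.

x̄ = (8.8 + 8.0 + 4.1 + 11.0 + 2.9) / 5 = 6.9600
deviations (xᵢ − x̄): 1.8400, 1.0400, -2.8600, 4.0400, -4.0600
Σ(xᵢ − x̄)² = 45.4520 ⇒ m₂ = 45.4520/5 = 9.09040
Σ(xᵢ − x̄)³ = -17.0234 ⇒ m₃ = -17.0234/5 = -3.40469
m₂^(3/2) = 9.09040^(1.5) = 27.40782
g1 = m₃ / m₂^(3/2) = -3.40469 / 27.40782 ≈ -0.124

-0.124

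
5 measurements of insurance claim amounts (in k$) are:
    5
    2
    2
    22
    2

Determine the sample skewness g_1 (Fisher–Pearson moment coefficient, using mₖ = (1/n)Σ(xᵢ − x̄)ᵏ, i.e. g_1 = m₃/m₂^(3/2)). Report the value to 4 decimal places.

1.4215

x̄ = (5 + 2 + 2 + 22 + 2) / 5 = 6.6000
deviations (xᵢ − x̄): -1.6000, -4.6000, -4.6000, 15.4000, -4.6000
Σ(xᵢ − x̄)² = 303.2000 ⇒ m₂ = 303.2000/5 = 60.64000
Σ(xᵢ − x̄)³ = 3356.1600 ⇒ m₃ = 3356.1600/5 = 671.23200
m₂^(3/2) = 60.64000^(1.5) = 472.21392
g_1 = m₃ / m₂^(3/2) = 671.23200 / 472.21392 ≈ 1.4215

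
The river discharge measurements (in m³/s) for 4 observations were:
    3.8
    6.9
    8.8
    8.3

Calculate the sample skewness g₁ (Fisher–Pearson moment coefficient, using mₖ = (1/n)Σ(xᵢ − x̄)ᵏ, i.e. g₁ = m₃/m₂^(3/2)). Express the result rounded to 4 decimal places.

x̄ = (3.8 + 6.9 + 8.8 + 8.3) / 4 = 6.9500
deviations (xᵢ − x̄): -3.1500, -0.0500, 1.8500, 1.3500
Σ(xᵢ − x̄)² = 15.1700 ⇒ m₂ = 15.1700/4 = 3.79250
Σ(xᵢ − x̄)³ = -22.4640 ⇒ m₃ = -22.4640/4 = -5.61600
m₂^(3/2) = 3.79250^(1.5) = 7.38564
g₁ = m₃ / m₂^(3/2) = -5.61600 / 7.38564 ≈ -0.7604

-0.7604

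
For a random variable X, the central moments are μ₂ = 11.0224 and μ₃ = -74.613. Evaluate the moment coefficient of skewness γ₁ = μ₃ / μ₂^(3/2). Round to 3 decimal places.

σ = √μ₂ = √11.0224 = 3.32000
σ³ = μ₂^(3/2) = 36.59437
γ₁ = μ₃/σ³ = -74.613 / 36.59437 ≈ -2.039

-2.039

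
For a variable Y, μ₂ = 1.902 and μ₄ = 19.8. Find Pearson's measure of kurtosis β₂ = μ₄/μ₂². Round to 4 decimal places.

5.4732

μ₂² = 1.902² = 3.61760
μ₄/μ₂² = 19.8 / 3.61760 = 5.47324
β₂ ≈ 5.4732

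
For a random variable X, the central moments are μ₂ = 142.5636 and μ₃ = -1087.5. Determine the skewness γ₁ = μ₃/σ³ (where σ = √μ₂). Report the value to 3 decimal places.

σ = √μ₂ = √142.5636 = 11.94000
σ³ = μ₂^(3/2) = 1702.20938
γ₁ = μ₃/σ³ = -1087.5 / 1702.20938 ≈ -0.639

-0.639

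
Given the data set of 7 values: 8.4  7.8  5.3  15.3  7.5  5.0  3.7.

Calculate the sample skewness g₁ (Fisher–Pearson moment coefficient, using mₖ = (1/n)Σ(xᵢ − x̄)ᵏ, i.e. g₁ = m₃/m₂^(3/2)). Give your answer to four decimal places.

1.2192

x̄ = (8.4 + 7.8 + 5.3 + 15.3 + 7.5 + 5.0 + 3.7) / 7 = 7.5714
deviations (xᵢ − x̄): 0.8286, 0.2286, -2.2714, 7.7286, -0.0714, -2.5714, -3.8714
Σ(xᵢ − x̄)² = 87.2343 ⇒ m₂ = 87.2343/7 = 12.46204
Σ(xᵢ − x̄)³ = 375.4674 ⇒ m₃ = 375.4674/7 = 53.63820
m₂^(3/2) = 12.46204^(1.5) = 43.99302
g₁ = m₃ / m₂^(3/2) = 53.63820 / 43.99302 ≈ 1.2192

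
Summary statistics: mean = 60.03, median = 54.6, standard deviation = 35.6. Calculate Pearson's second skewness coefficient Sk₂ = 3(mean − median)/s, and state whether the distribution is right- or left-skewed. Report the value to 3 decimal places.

Sk₂ = 3(60.03 − 54.6) / 35.6 = 3 × 5.4300 / 35.6
    = 16.2900 / 35.6 ≈ 0.458
Sk₂ > 0 ⇒ mean > median ⇒ right-skewed (positive skew).

0.458, right-skewed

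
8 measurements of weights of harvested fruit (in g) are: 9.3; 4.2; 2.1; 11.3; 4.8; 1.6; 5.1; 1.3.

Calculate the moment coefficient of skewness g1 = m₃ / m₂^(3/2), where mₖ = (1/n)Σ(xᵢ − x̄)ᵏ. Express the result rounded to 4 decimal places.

x̄ = (9.3 + 4.2 + 2.1 + 11.3 + 4.8 + 1.6 + 5.1 + 1.3) / 8 = 4.9625
deviations (xᵢ − x̄): 4.3375, -0.7625, -2.8625, 6.3375, -0.1625, -3.3625, 0.1375, -3.6625
Σ(xᵢ − x̄)² = 92.5188 ⇒ m₂ = 92.5188/8 = 11.56484
Σ(xᵢ − x̄)³ = 225.0978 ⇒ m₃ = 225.0978/8 = 28.13722
m₂^(3/2) = 11.56484^(1.5) = 39.32871
g1 = m₃ / m₂^(3/2) = 28.13722 / 39.32871 ≈ 0.7154

0.7154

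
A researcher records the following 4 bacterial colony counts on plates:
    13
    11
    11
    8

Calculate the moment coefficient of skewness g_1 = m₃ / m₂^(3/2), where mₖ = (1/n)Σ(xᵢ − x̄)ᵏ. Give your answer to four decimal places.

-0.4118

x̄ = (13 + 11 + 11 + 8) / 4 = 10.7500
deviations (xᵢ − x̄): 2.2500, 0.2500, 0.2500, -2.7500
Σ(xᵢ − x̄)² = 12.7500 ⇒ m₂ = 12.7500/4 = 3.18750
Σ(xᵢ − x̄)³ = -9.3750 ⇒ m₃ = -9.3750/4 = -2.34375
m₂^(3/2) = 3.18750^(1.5) = 5.69083
g_1 = m₃ / m₂^(3/2) = -2.34375 / 5.69083 ≈ -0.4118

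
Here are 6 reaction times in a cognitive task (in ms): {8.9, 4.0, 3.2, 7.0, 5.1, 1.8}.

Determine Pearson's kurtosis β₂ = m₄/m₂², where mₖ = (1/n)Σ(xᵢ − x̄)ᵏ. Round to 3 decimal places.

x̄ = 5.0000
Σ(xᵢ − x̄)² = 33.7000 ⇒ m₂ = 5.61667
Σ(xᵢ − x̄)⁴ = 363.6994 ⇒ m₄ = 60.61657
m₂² = 31.54694
β₂ = m₄/m₂² = 60.61657 / 31.54694 ≈ 1.921

1.921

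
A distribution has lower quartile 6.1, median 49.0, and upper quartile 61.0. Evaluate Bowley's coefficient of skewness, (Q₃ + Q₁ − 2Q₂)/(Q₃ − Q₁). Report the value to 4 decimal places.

numerator: Q₃ + Q₁ − 2Q₂ = 61.0 + 6.1 − 2×49.0 = -30.9000
denominator: Q₃ − Q₁ = 61.0 − 6.1 = 54.9000
Bowley skewness = -30.9000 / 54.9000 ≈ -0.5628

-0.5628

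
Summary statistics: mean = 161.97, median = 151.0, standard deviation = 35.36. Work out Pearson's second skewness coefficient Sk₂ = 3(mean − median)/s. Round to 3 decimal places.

Sk₂ = 3(161.97 − 151.0) / 35.36 = 3 × 10.9700 / 35.36
    = 32.9100 / 35.36 ≈ 0.931

0.931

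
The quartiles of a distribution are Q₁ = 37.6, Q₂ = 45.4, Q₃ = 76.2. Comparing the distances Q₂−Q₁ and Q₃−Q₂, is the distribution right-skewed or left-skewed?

Q₂ − Q₁ = 7.8;  Q₃ − Q₂ = 30.8
Q₃ − Q₂ > Q₂ − Q₁ ⇒ the upper half is more spread out ⇒ right-skewed.

right-skewed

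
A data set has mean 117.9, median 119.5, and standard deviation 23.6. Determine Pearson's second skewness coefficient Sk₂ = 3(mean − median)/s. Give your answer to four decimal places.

-0.2034

Sk₂ = 3(117.9 − 119.5) / 23.6 = 3 × -1.6000 / 23.6
    = -4.8000 / 23.6 ≈ -0.2034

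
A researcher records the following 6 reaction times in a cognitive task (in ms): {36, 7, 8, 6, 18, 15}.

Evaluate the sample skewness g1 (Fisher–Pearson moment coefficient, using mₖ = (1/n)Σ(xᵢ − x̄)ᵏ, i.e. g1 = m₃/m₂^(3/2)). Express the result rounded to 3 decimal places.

x̄ = (36 + 7 + 8 + 6 + 18 + 15) / 6 = 15.0000
deviations (xᵢ − x̄): 21.0000, -8.0000, -7.0000, -9.0000, 3.0000, 0.0000
Σ(xᵢ − x̄)² = 644.0000 ⇒ m₂ = 644.0000/6 = 107.33333
Σ(xᵢ − x̄)³ = 7704.0000 ⇒ m₃ = 7704.0000/6 = 1284.00000
m₂^(3/2) = 107.33333^(1.5) = 1111.99267
g1 = m₃ / m₂^(3/2) = 1284.00000 / 1111.99267 ≈ 1.155

1.155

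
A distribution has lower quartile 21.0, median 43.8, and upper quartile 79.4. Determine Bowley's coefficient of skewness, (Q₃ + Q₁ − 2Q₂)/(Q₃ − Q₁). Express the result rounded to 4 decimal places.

0.2192

numerator: Q₃ + Q₁ − 2Q₂ = 79.4 + 21.0 − 2×43.8 = 12.8000
denominator: Q₃ − Q₁ = 79.4 − 21.0 = 58.4000
Bowley skewness = 12.8000 / 58.4000 ≈ 0.2192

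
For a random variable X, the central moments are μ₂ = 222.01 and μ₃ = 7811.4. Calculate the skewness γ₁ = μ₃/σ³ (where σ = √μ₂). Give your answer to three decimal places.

σ = √μ₂ = √222.01 = 14.90000
σ³ = μ₂^(3/2) = 3307.94900
γ₁ = μ₃/σ³ = 7811.4 / 3307.94900 ≈ 2.361

2.361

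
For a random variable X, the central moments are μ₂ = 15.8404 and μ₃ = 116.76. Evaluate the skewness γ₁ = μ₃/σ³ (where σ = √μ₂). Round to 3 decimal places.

σ = √μ₂ = √15.8404 = 3.98000
σ³ = μ₂^(3/2) = 63.04479
γ₁ = μ₃/σ³ = 116.76 / 63.04479 ≈ 1.852

1.852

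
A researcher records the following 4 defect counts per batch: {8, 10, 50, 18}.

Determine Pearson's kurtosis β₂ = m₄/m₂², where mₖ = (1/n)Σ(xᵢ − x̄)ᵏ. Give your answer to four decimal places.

2.1910

x̄ = 21.5000
Σ(xᵢ − x̄)² = 1139.0000 ⇒ m₂ = 284.75000
Σ(xᵢ − x̄)⁴ = 710605.2500 ⇒ m₄ = 177651.31250
m₂² = 81082.56250
β₂ = m₄/m₂² = 177651.31250 / 81082.56250 ≈ 2.1910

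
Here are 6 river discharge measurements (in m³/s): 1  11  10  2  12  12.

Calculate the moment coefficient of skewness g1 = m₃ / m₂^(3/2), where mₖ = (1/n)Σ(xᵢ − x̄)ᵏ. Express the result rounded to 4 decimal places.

-0.6544

x̄ = (1 + 11 + 10 + 2 + 12 + 12) / 6 = 8.0000
deviations (xᵢ − x̄): -7.0000, 3.0000, 2.0000, -6.0000, 4.0000, 4.0000
Σ(xᵢ − x̄)² = 130.0000 ⇒ m₂ = 130.0000/6 = 21.66667
Σ(xᵢ − x̄)³ = -396.0000 ⇒ m₃ = -396.0000/6 = -66.00000
m₂^(3/2) = 21.66667^(1.5) = 100.85284
g1 = m₃ / m₂^(3/2) = -66.00000 / 100.85284 ≈ -0.6544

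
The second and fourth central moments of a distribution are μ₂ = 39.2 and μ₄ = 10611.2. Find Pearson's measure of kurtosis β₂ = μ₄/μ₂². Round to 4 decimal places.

6.9055

μ₂² = 39.2² = 1536.64000
μ₄/μ₂² = 10611.2 / 1536.64000 = 6.90546
β₂ ≈ 6.9055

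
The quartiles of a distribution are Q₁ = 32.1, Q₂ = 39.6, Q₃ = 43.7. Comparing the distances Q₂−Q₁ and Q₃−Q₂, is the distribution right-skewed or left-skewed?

left-skewed

Q₂ − Q₁ = 7.5;  Q₃ − Q₂ = 4.1
Q₂ − Q₁ > Q₃ − Q₂ ⇒ the lower half is more spread out ⇒ left-skewed.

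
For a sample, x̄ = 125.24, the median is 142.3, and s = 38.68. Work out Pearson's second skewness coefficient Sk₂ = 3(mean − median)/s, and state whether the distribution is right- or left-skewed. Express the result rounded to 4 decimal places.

-1.3232, left-skewed

Sk₂ = 3(125.24 − 142.3) / 38.68 = 3 × -17.0600 / 38.68
    = -51.1800 / 38.68 ≈ -1.3232
Sk₂ < 0 ⇒ mean < median ⇒ left-skewed (negative skew).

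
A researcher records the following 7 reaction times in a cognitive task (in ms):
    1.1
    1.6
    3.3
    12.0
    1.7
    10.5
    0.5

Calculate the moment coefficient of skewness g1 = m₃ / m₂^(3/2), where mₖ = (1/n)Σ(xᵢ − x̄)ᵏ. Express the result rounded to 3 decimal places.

x̄ = (1.1 + 1.6 + 3.3 + 12.0 + 1.7 + 10.5 + 0.5) / 7 = 4.3857
deviations (xᵢ − x̄): -3.2857, -2.7857, -1.0857, 7.6143, -2.6857, 6.1143, -3.8857
Σ(xᵢ − x̄)² = 137.4086 ⇒ m₂ = 137.4086/7 = 19.62980
Σ(xᵢ − x̄)³ = 533.6240 ⇒ m₃ = 533.6240/7 = 76.23199
m₂^(3/2) = 19.62980^(1.5) = 86.97084
g1 = m₃ / m₂^(3/2) = 76.23199 / 86.97084 ≈ 0.877

0.877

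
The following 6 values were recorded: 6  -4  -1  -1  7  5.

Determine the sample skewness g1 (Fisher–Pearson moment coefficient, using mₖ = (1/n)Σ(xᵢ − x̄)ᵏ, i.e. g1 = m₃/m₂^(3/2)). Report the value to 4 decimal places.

-0.1247

x̄ = (6 - 4 - 1 - 1 + 7 + 5) / 6 = 2.0000
deviations (xᵢ − x̄): 4.0000, -6.0000, -3.0000, -3.0000, 5.0000, 3.0000
Σ(xᵢ − x̄)² = 104.0000 ⇒ m₂ = 104.0000/6 = 17.33333
Σ(xᵢ − x̄)³ = -54.0000 ⇒ m₃ = -54.0000/6 = -9.00000
m₂^(3/2) = 17.33333^(1.5) = 72.16442
g1 = m₃ / m₂^(3/2) = -9.00000 / 72.16442 ≈ -0.1247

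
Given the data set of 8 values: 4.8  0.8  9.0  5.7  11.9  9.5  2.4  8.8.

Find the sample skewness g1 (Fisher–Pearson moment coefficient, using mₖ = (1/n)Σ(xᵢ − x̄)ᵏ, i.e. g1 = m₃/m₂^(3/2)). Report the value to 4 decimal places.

x̄ = (4.8 + 0.8 + 9.0 + 5.7 + 11.9 + 9.5 + 2.4 + 8.8) / 8 = 6.6125
deviations (xᵢ − x̄): -1.8125, -5.8125, 2.3875, -0.9125, 5.2875, 2.8875, -4.2125, 2.1875
Σ(xᵢ − x̄)² = 102.4288 ⇒ m₂ = 102.4288/8 = 12.80359
Σ(xᵢ − x̄)³ = -81.8641 ⇒ m₃ = -81.8641/8 = -10.23301
m₂^(3/2) = 12.80359^(1.5) = 45.81396
g1 = m₃ / m₂^(3/2) = -10.23301 / 45.81396 ≈ -0.2234

-0.2234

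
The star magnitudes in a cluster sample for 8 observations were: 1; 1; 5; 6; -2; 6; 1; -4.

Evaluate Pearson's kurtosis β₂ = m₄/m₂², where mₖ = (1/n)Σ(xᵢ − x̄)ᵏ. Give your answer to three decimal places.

1.803

x̄ = 1.7500
Σ(xᵢ − x̄)² = 95.5000 ⇒ m₂ = 11.93750
Σ(xᵢ − x̄)⁴ = 2055.9063 ⇒ m₄ = 256.98828
m₂² = 142.50391
β₂ = m₄/m₂² = 256.98828 / 142.50391 ≈ 1.803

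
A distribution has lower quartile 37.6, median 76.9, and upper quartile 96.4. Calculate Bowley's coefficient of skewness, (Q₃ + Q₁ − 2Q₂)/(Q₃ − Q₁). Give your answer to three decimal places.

-0.337

numerator: Q₃ + Q₁ − 2Q₂ = 96.4 + 37.6 − 2×76.9 = -19.8000
denominator: Q₃ − Q₁ = 96.4 − 37.6 = 58.8000
Bowley skewness = -19.8000 / 58.8000 ≈ -0.337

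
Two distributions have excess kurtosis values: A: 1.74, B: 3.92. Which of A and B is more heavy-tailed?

B

Higher excess kurtosis ⇒ heavier tails relative to the normal distribution.
1.74 vs 3.92: the larger is 3.92, so B has heavier tails.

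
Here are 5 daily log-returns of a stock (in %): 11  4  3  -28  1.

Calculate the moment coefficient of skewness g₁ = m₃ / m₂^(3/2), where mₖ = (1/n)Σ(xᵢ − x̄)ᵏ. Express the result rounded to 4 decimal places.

-1.2575

x̄ = (11 + 4 + 3 - 28 + 1) / 5 = -1.8000
deviations (xᵢ − x̄): 12.8000, 5.8000, 4.8000, -26.2000, 2.8000
Σ(xᵢ − x̄)² = 914.8000 ⇒ m₂ = 914.8000/5 = 182.96000
Σ(xᵢ − x̄)³ = -15559.9200 ⇒ m₃ = -15559.9200/5 = -3111.98400
m₂^(3/2) = 182.96000^(1.5) = 2474.76649
g₁ = m₃ / m₂^(3/2) = -3111.98400 / 2474.76649 ≈ -1.2575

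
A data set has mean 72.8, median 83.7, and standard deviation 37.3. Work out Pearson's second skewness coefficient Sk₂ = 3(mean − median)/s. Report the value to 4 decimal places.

Sk₂ = 3(72.8 − 83.7) / 37.3 = 3 × -10.9000 / 37.3
    = -32.7000 / 37.3 ≈ -0.8767

-0.8767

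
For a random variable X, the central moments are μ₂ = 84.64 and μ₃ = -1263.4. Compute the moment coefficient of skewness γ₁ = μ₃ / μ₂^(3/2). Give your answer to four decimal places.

-1.6225

σ = √μ₂ = √84.64 = 9.20000
σ³ = μ₂^(3/2) = 778.68800
γ₁ = μ₃/σ³ = -1263.4 / 778.68800 ≈ -1.6225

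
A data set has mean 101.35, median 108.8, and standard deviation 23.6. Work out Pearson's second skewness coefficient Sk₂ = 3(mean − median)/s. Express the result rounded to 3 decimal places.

-0.947

Sk₂ = 3(101.35 − 108.8) / 23.6 = 3 × -7.4500 / 23.6
    = -22.3500 / 23.6 ≈ -0.947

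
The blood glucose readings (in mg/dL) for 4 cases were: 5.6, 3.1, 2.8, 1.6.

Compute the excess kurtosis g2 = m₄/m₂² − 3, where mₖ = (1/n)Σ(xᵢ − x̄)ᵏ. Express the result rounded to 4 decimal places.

x̄ = 3.2750
Σ(xᵢ − x̄)² = 8.4675 ⇒ m₂ = 2.11687
Σ(xᵢ − x̄)⁴ = 37.1442 ⇒ m₄ = 9.28604
m₂² = 4.48116
g2 = m₄/m₂² − 3 = 2.07224 − 3 ≈ -0.9278

-0.9278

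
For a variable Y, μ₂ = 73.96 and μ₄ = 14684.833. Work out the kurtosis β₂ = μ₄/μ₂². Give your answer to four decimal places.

μ₂² = 73.96² = 5470.08160
μ₄/μ₂² = 14684.833 / 5470.08160 = 2.68457
β₂ ≈ 2.6846

2.6846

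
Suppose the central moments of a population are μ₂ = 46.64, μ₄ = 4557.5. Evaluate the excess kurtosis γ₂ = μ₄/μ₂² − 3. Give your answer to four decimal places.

-0.9049

μ₂² = 46.64² = 2175.28960
μ₄/μ₂² = 4557.5 / 2175.28960 = 2.09512
γ₂ = 2.09512 − 3 ≈ -0.9049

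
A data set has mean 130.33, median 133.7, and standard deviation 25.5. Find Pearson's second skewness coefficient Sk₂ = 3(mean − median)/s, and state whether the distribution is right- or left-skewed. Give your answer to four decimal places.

-0.3965, left-skewed

Sk₂ = 3(130.33 − 133.7) / 25.5 = 3 × -3.3700 / 25.5
    = -10.1100 / 25.5 ≈ -0.3965
Sk₂ < 0 ⇒ mean < median ⇒ left-skewed (negative skew).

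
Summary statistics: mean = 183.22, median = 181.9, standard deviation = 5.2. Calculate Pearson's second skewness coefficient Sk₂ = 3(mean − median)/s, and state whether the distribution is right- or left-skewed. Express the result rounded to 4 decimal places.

0.7615, right-skewed

Sk₂ = 3(183.22 − 181.9) / 5.2 = 3 × 1.3200 / 5.2
    = 3.9600 / 5.2 ≈ 0.7615
Sk₂ > 0 ⇒ mean > median ⇒ right-skewed (positive skew).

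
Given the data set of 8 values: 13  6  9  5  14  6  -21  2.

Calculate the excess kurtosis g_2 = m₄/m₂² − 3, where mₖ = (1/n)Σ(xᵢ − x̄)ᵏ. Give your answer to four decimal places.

x̄ = 4.2500
Σ(xᵢ − x̄)² = 843.5000 ⇒ m₂ = 105.43750
Σ(xᵢ − x̄)⁴ = 421938.4063 ⇒ m₄ = 52742.30078
m₂² = 11117.06641
g_2 = m₄/m₂² − 3 = 4.74426 − 3 ≈ 1.7443

1.7443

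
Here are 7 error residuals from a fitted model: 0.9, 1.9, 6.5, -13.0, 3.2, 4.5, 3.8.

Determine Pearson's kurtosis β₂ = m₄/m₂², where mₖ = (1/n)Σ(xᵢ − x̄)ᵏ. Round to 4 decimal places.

4.4929

x̄ = 1.1143
Σ(xᵢ − x̄)² = 251.9086 ⇒ m₂ = 35.98694
Σ(xᵢ − x̄)⁴ = 40729.9246 ⇒ m₄ = 5818.56066
m₂² = 1295.05976
β₂ = m₄/m₂² = 5818.56066 / 1295.05976 ≈ 4.4929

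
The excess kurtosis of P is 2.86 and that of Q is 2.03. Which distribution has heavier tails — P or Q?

P

Higher excess kurtosis ⇒ heavier tails relative to the normal distribution.
2.86 vs 2.03: the larger is 2.86, so P has heavier tails.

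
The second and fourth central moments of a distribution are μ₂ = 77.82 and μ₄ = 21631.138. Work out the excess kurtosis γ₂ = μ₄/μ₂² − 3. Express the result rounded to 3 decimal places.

0.572

μ₂² = 77.82² = 6055.95240
μ₄/μ₂² = 21631.138 / 6055.95240 = 3.57188
γ₂ = 3.57188 − 3 ≈ 0.572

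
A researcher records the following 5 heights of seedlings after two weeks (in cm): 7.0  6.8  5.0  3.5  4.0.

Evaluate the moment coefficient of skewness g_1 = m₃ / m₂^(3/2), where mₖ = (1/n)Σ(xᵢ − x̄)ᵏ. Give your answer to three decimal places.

0.100

x̄ = (7.0 + 6.8 + 5.0 + 3.5 + 4.0) / 5 = 5.2600
deviations (xᵢ − x̄): 1.7400, 1.5400, -0.2600, -1.7600, -1.2600
Σ(xᵢ − x̄)² = 10.1520 ⇒ m₂ = 10.1520/5 = 2.03040
Σ(xᵢ − x̄)³ = 1.4506 ⇒ m₃ = 1.4506/5 = 0.29011
m₂^(3/2) = 2.03040^(1.5) = 2.89316
g_1 = m₃ / m₂^(3/2) = 0.29011 / 2.89316 ≈ 0.100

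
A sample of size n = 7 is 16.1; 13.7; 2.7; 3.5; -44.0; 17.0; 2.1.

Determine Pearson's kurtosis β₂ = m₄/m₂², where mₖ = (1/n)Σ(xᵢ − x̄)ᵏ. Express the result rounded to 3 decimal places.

x̄ = 1.5857
Σ(xᵢ − x̄)² = 2678.2486 ⇒ m₂ = 382.60694
Σ(xᵢ − x̄)⁴ = 4440708.0611 ⇒ m₄ = 634386.86587
m₂² = 146388.06960
β₂ = m₄/m₂² = 634386.86587 / 146388.06960 ≈ 4.334

4.334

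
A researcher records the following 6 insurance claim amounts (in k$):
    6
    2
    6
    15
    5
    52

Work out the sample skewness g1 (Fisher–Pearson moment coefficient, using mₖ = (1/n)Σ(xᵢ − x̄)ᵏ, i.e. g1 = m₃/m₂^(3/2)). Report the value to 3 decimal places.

x̄ = (6 + 2 + 6 + 15 + 5 + 52) / 6 = 14.3333
deviations (xᵢ − x̄): -8.3333, -12.3333, -8.3333, 0.6667, -9.3333, 37.6667
Σ(xᵢ − x̄)² = 1797.3333 ⇒ m₂ = 1797.3333/6 = 299.55556
Σ(xᵢ − x̄)³ = 49594.4444 ⇒ m₃ = 49594.4444/6 = 8265.74074
m₂^(3/2) = 299.55556^(1.5) = 5184.60970
g1 = m₃ / m₂^(3/2) = 8265.74074 / 5184.60970 ≈ 1.594

1.594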